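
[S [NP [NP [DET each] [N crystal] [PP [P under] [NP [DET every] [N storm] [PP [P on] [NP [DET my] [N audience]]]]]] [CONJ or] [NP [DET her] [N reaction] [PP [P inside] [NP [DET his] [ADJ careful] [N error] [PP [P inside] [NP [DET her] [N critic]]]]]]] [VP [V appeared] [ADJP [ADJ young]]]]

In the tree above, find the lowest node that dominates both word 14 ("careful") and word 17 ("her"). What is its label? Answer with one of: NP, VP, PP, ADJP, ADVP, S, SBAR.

Word 14 lies under S → NP → NP → PP → NP → ADJ; word 17 lies under S → NP → NP → PP → NP → PP → NP → DET. The lowest shared node is the NP.

NP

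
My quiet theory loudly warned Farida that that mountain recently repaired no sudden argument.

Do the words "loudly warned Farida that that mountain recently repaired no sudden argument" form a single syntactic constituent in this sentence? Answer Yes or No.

Yes

The sequence corresponds to a single VP node — the verb phrase "loudly warned Farida that that mountain recently repaired no sudden argument".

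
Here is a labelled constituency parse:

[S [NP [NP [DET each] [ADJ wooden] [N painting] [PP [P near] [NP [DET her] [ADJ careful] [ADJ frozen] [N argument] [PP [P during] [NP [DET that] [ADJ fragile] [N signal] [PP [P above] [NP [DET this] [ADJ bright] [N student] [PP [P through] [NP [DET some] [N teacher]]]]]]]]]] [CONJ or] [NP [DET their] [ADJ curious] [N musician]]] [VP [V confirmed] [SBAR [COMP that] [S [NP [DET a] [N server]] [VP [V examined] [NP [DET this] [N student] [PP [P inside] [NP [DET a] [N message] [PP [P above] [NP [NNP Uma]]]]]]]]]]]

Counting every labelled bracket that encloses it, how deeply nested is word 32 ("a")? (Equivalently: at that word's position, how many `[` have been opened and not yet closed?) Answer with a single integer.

Counting open brackets not yet closed at "a": [S [VP [SBAR [S [VP [NP [PP [NP [DET = 9.

9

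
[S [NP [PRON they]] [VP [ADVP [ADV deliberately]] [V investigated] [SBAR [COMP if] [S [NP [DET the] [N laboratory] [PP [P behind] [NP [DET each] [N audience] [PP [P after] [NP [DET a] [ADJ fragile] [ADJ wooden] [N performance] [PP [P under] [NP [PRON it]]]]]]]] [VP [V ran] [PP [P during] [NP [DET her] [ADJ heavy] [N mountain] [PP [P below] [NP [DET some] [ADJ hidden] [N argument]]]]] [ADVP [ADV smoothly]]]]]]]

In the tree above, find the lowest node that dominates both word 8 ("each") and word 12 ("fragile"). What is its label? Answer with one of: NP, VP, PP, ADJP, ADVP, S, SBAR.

NP

Word 8 lies under S → VP → SBAR → S → NP → PP → NP → DET; word 12 lies under S → VP → SBAR → S → NP → PP → NP → PP → NP → ADJ. The lowest shared node is the NP.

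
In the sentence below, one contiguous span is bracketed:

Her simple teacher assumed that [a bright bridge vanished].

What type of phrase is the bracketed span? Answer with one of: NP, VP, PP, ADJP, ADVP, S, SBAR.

S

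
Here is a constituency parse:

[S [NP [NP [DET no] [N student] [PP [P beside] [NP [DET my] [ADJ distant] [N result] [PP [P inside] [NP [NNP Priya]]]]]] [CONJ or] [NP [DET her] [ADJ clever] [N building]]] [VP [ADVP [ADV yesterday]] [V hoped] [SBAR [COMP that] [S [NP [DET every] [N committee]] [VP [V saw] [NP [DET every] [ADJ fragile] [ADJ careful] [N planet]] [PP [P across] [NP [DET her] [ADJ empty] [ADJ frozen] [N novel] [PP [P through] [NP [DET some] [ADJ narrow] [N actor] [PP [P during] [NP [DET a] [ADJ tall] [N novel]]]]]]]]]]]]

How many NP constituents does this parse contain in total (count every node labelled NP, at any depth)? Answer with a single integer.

Scanning left to right, an opening `[NP` appears at word positions 1, 1, 4, 8, 10, 16, 19, 24, 29, 33 — 10 in total.

10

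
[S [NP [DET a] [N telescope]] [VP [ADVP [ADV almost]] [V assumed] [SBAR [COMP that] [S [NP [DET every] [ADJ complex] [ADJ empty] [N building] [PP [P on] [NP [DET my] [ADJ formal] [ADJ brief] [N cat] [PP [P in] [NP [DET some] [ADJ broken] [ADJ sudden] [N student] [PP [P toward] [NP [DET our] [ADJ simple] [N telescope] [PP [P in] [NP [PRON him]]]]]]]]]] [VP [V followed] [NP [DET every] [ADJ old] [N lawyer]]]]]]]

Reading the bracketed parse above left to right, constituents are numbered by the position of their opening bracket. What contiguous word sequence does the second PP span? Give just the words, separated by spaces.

in some broken sudden student toward our simple telescope in him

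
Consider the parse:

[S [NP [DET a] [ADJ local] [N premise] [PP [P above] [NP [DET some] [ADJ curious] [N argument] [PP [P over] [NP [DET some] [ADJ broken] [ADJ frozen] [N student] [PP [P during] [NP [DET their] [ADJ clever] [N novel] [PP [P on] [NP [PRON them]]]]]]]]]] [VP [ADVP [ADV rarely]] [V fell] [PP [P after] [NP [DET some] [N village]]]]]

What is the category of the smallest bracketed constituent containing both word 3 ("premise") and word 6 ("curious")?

NP

The smallest bracket enclosing both words is [NP a local premise above some curious argument over some broken frozen student during their clever novel on them], so the label is NP.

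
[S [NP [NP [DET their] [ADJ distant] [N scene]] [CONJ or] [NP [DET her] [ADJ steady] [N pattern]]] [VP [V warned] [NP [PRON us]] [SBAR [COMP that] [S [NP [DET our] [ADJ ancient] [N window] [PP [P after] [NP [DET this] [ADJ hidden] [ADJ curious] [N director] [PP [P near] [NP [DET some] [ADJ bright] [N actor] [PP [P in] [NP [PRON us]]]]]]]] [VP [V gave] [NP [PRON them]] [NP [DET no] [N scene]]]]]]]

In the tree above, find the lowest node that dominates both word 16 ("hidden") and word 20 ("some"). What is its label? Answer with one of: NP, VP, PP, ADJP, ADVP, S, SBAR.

NP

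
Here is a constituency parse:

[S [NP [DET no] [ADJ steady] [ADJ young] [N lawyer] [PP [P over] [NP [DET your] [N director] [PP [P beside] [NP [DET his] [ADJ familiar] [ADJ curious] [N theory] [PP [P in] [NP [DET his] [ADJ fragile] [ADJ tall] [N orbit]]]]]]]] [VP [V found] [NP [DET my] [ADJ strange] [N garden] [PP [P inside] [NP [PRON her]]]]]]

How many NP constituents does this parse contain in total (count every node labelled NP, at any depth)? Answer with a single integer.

6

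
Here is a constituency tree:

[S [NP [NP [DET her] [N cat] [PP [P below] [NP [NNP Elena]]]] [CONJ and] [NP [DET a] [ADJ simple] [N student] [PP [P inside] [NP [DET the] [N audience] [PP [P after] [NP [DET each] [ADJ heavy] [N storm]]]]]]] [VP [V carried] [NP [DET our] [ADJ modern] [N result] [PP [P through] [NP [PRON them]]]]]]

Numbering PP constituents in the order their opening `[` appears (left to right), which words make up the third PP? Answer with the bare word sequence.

after each heavy storm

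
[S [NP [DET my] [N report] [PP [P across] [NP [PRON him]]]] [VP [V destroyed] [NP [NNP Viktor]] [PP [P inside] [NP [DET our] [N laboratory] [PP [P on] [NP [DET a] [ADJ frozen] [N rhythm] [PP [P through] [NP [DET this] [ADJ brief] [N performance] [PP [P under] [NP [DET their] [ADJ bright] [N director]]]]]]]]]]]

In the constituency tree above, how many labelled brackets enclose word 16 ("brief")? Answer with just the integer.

9

Counting open brackets not yet closed at "brief": [S [VP [PP [NP [PP [NP [PP [NP [ADJ = 9.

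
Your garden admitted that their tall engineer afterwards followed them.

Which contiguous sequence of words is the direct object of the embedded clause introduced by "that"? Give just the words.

them

Within the embedded clause introduced by "that", the direct object of "followed" is "them".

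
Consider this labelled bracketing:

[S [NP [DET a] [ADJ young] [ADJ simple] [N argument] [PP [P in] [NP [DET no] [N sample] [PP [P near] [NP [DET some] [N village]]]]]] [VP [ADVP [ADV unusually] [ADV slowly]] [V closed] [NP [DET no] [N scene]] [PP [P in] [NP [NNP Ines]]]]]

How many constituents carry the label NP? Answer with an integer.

5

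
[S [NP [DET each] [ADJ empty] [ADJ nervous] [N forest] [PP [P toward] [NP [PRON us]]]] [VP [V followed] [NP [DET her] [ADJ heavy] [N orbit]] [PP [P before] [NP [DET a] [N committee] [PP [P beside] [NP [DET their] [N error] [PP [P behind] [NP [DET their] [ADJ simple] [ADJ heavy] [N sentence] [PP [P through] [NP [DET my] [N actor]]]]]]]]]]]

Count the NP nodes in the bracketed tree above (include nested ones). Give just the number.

7

The NP constituents are: [NP each empty nervous forest toward us]; [NP us]; [NP her heavy orbit]; [NP a committee beside their error behind their simple heavy sentence through my actor]; [NP their error behind their simple heavy sentence through my actor]; [NP their simple heavy sentence through my actor] …. Total: 7.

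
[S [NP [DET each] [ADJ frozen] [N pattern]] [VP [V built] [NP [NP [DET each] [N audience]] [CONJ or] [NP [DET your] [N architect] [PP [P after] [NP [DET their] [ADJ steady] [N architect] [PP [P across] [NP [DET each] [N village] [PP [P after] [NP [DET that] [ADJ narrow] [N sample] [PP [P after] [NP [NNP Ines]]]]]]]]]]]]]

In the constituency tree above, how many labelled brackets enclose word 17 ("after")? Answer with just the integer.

Counting open brackets not yet closed at "after": [S [VP [NP [NP [PP [NP [PP [NP [PP [P = 10.

10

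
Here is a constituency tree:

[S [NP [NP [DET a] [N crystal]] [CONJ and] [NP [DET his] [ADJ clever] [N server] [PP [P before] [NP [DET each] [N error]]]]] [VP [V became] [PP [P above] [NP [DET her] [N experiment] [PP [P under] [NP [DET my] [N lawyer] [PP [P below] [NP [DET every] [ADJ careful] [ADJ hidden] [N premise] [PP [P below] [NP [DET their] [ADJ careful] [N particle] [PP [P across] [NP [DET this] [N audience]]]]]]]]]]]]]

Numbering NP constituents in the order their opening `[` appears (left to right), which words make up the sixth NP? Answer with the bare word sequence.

my lawyer below every careful hidden premise below their careful particle across this audience

The NP opening brackets appear, in order, over: "a crystal and his clever server before each error"; "a crystal"; "his clever server before each error"; "each error"; "her experiment under my lawyer below every careful hidden premise below their careful particle across this audience"; "my lawyer below every careful hidden premise below their careful particle across this audience"; "every careful hidden premise below their careful particle across this audience"; "their careful particle across this audience"; "this audience". The sixth one spans "my lawyer below every careful hidden premise below their careful particle across this audience".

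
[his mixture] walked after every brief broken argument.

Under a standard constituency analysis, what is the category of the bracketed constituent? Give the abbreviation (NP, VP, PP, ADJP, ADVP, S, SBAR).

NP

"mixture" is the head of the bracketed span, so the span is a noun phrase: NP.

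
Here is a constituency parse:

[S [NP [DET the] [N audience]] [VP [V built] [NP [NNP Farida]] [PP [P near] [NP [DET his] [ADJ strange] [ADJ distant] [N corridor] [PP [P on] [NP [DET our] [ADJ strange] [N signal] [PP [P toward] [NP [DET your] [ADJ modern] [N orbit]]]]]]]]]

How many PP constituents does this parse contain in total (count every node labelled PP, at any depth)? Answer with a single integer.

Listing each PP by its span: [PP near his strange distant corridor on our strange signal toward your modern orbit]; [PP on our strange signal toward your modern orbit]; [PP toward your modern orbit] — that makes 3.

3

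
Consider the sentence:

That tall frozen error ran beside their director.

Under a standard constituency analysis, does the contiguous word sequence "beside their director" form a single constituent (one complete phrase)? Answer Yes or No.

These words form the whole prepositional phrase headed by "beside", so yes — one constituent.

Yes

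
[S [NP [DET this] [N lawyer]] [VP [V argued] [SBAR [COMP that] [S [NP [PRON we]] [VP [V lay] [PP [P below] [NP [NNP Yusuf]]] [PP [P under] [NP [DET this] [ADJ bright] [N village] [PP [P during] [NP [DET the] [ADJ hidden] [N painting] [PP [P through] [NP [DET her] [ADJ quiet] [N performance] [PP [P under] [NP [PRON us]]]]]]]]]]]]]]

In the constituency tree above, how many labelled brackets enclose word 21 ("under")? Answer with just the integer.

13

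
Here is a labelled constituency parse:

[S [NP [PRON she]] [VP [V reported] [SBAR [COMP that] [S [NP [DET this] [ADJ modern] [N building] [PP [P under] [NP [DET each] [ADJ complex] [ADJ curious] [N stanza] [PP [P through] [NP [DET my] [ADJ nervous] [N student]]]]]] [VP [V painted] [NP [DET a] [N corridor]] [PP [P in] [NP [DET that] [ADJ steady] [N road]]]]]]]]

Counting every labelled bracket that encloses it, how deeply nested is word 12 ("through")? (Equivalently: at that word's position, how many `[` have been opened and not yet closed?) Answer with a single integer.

9

Path from the root down to the word: S → VP → SBAR → S → NP → PP → NP → PP → P. That is 9 enclosing brackets.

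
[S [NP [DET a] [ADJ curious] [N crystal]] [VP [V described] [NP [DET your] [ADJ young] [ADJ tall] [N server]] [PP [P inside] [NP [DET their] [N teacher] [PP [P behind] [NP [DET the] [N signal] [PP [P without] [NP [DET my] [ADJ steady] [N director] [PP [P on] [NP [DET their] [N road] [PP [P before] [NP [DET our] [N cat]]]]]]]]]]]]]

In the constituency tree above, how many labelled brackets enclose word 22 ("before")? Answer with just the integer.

12

The word sits inside P, which is inside PP, inside NP, inside PP, inside NP, inside PP, inside NP, inside PP, inside NP, inside PP, inside VP, inside S — 12 brackets in all.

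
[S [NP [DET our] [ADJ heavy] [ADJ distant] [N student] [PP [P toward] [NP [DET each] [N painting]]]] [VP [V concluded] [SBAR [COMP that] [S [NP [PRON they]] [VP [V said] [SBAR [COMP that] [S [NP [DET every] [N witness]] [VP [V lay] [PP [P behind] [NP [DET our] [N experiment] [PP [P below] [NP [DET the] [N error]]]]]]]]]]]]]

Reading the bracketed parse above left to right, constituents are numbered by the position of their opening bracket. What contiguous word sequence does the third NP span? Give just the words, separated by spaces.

In left-to-right order the NP constituents are "our heavy distant student toward each painting"; "each painting"; "they"; "every witness"; "our experiment below the error"; "the error". Number 3 is "they".

they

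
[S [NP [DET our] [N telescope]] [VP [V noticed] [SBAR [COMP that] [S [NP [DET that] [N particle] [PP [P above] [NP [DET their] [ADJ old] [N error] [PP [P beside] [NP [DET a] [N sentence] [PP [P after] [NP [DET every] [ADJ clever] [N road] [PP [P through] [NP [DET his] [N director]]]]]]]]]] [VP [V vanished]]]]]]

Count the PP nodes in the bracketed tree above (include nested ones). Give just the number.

4

Listing each PP by its span: [PP above their old error beside a sentence after every clever road through his director]; [PP beside a sentence after every clever road through his director]; [PP after every clever road through his director]; [PP through his director] — that makes 4.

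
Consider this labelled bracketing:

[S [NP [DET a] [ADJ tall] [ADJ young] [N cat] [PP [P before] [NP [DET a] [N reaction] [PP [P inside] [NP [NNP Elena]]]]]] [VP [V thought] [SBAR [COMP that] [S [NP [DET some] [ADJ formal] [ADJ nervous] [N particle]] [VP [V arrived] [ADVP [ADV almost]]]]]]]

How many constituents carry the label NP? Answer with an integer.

4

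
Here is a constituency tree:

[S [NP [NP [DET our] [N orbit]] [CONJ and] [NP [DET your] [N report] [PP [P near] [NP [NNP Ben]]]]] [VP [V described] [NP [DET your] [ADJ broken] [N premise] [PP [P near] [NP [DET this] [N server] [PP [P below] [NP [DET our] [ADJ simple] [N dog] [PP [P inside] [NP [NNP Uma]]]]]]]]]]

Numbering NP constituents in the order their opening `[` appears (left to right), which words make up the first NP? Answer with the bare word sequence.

our orbit and your report near Ben

Opening `[NP` markers occur at word positions 1, 1, 4, 7, 9, 13, 16, 20; the first of these opens the constituent [NP our orbit and your report near Ben].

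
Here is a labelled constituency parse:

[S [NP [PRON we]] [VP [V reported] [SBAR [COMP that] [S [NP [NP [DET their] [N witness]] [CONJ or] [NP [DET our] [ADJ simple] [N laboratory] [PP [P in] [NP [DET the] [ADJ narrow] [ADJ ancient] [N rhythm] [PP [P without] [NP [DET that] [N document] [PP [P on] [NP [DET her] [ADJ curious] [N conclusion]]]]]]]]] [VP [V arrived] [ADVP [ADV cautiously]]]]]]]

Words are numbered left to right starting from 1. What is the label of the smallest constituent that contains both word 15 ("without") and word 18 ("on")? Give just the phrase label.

PP

Word 15 lies under S → VP → SBAR → S → NP → NP → PP → NP → PP → P; word 18 lies under S → VP → SBAR → S → NP → NP → PP → NP → PP → NP → PP → P. The lowest shared node is the PP.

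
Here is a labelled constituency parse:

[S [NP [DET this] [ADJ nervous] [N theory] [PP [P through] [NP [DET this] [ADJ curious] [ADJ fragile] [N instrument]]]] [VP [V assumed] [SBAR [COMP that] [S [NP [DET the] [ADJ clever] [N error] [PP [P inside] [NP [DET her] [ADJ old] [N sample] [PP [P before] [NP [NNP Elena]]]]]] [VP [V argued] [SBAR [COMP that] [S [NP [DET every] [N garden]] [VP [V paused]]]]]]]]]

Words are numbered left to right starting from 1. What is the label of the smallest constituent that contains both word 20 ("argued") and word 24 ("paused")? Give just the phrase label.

VP

The smallest bracket enclosing both words is [VP argued that every garden paused], so the label is VP.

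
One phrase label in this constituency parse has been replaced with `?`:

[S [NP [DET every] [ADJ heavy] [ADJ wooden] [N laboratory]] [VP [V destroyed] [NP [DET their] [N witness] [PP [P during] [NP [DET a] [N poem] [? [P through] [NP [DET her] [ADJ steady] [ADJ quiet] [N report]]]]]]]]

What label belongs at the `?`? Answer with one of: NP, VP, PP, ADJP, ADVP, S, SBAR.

A constituent whose immediate children are P 'through', NP is a prepositional phrase: PP.

PP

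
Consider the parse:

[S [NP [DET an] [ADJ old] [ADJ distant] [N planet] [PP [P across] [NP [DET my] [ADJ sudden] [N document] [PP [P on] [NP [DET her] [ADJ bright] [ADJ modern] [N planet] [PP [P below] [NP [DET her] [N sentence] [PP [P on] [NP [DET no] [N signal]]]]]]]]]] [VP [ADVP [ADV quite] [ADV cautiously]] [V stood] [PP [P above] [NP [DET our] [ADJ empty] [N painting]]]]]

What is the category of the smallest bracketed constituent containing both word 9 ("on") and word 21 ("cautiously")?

S

Word 9 lies under S → NP → PP → NP → PP → P; word 21 lies under S → VP → ADVP → ADV. The lowest shared node is the S.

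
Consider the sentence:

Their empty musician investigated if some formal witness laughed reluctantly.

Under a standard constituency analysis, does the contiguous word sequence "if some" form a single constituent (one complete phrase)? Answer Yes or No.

The sequence begins inside the complementizer "if" and ends inside the clause "some formal witness laughed reluctantly"; it crosses a phrase boundary, so no single node in the tree spans exactly those words.

No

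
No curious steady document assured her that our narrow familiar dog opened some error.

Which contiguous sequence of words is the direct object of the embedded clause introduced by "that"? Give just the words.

some error

Within the embedded clause introduced by "that", the direct object of "opened" is "some error".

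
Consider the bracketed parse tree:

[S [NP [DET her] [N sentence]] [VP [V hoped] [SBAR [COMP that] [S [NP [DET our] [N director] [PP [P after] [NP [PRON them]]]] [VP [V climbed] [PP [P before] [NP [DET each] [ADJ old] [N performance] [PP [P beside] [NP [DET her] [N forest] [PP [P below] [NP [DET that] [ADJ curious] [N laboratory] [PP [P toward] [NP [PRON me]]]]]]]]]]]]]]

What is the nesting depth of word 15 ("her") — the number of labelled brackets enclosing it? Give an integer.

Counting open brackets not yet closed at "her": [S [VP [SBAR [S [VP [PP [NP [PP [NP [DET = 10.

10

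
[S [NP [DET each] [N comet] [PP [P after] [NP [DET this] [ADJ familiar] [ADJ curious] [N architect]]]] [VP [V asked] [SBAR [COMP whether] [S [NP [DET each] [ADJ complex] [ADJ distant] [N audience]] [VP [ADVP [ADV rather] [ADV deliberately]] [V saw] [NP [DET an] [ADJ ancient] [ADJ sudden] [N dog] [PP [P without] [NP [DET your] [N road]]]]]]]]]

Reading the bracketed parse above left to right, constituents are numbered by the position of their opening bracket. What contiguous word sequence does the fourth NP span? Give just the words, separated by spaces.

an ancient sudden dog without your road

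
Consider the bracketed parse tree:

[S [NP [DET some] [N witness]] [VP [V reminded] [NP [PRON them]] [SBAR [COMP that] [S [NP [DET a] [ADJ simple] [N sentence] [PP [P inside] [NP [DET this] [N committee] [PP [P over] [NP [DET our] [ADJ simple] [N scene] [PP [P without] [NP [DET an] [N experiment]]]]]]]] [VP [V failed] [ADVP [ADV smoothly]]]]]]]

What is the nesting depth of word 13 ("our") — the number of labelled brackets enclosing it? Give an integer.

Counting open brackets not yet closed at "our": [S [VP [SBAR [S [NP [PP [NP [PP [NP [DET = 10.

10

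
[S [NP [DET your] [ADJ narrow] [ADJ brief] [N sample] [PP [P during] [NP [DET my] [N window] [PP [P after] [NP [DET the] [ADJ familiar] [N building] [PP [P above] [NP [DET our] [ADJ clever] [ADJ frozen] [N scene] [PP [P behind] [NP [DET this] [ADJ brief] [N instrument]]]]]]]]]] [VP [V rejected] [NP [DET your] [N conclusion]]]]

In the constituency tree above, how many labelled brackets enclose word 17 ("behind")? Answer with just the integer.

10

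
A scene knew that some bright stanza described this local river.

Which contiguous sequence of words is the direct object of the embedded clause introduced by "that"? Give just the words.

this local river

The verb of the embedded clause introduced by "that" is "described"; its direct object is the NP "this local river".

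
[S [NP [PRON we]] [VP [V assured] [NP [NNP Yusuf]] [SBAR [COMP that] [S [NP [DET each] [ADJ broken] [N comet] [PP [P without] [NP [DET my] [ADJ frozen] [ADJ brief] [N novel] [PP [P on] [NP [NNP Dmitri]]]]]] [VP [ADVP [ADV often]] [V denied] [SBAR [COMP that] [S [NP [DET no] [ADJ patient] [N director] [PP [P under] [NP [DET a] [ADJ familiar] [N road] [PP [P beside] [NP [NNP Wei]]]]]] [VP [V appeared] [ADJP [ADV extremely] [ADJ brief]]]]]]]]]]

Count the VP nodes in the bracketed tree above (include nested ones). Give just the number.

3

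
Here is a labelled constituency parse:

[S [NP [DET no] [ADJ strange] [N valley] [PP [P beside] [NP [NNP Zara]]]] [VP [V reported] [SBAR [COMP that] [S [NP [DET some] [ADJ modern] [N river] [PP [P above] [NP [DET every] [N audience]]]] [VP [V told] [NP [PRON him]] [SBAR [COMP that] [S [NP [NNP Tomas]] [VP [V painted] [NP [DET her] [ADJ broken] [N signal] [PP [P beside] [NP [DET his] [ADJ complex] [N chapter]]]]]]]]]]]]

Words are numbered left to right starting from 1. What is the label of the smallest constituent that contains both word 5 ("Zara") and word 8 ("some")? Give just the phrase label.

S

Both words fall inside [S no strange valley beside Zara reported that some modern river above every audience told him that Tomas painted her broken signal beside his complex chapter] (words 1–25), and no smaller constituent contains them both. Label: S.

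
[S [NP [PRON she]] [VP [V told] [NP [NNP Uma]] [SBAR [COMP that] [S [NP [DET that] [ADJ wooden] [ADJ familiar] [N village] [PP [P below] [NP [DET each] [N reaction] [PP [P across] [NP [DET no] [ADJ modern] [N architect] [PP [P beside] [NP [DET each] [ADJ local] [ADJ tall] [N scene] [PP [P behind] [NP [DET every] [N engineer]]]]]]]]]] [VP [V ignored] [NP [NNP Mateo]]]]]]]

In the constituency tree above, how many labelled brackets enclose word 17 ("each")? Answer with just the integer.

12

The word sits inside DET, which is inside NP, inside PP, inside NP, inside PP, inside NP, inside PP, inside NP, inside S, inside SBAR, inside VP, inside S — 12 brackets in all.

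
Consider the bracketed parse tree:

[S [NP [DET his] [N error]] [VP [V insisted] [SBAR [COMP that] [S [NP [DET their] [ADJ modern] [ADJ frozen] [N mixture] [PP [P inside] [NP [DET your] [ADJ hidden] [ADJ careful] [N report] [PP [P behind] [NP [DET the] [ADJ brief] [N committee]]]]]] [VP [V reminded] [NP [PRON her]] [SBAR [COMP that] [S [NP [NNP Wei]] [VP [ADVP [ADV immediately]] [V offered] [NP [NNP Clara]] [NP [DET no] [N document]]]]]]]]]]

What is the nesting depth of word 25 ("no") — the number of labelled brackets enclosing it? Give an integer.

Counting open brackets not yet closed at "no": [S [VP [SBAR [S [VP [SBAR [S [VP [NP [DET = 10.

10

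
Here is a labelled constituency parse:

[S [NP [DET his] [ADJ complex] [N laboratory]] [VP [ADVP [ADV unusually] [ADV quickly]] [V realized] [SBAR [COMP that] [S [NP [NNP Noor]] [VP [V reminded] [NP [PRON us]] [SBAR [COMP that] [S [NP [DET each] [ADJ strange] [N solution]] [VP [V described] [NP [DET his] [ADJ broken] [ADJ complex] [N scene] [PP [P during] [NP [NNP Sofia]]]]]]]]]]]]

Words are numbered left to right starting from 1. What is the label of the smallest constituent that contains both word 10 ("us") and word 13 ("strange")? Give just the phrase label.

VP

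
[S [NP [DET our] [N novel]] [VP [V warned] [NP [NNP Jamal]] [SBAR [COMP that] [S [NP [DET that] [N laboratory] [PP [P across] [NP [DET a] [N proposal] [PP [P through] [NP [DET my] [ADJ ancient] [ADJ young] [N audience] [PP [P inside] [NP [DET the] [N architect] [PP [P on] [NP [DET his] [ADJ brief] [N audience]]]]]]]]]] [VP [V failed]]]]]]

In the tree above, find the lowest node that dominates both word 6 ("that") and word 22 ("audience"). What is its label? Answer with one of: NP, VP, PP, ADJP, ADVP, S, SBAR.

NP

Both words fall inside [NP that laboratory across a proposal through my ancient young audience inside the architect on his brief audience] (words 6–22), and no smaller constituent contains them both. Label: NP.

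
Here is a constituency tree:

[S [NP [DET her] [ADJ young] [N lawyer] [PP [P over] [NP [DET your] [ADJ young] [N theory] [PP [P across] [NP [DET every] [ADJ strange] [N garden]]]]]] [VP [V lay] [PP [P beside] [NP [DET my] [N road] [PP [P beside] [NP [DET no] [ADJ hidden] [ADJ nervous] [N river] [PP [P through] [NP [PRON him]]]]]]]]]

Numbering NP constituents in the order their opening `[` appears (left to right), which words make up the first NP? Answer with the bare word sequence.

her young lawyer over your young theory across every strange garden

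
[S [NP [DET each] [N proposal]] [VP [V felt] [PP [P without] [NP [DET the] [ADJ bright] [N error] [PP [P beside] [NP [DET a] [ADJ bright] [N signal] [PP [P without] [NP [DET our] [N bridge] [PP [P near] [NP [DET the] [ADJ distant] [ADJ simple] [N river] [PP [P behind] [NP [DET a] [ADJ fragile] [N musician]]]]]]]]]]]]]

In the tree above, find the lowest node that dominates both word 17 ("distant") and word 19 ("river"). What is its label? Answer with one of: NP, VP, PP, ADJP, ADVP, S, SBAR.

NP

Both words fall inside [NP the distant simple river behind a fragile musician] (words 16–23), and no smaller constituent contains them both. Label: NP.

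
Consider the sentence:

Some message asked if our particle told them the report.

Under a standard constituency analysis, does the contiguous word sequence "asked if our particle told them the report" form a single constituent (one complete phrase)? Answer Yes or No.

The sequence corresponds to a single VP node — the verb phrase "asked if our particle told them the report".

Yes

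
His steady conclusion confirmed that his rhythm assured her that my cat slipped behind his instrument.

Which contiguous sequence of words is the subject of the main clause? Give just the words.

The subject of the main clause is the NP immediately before the verb "confirmed": "his steady conclusion".

his steady conclusion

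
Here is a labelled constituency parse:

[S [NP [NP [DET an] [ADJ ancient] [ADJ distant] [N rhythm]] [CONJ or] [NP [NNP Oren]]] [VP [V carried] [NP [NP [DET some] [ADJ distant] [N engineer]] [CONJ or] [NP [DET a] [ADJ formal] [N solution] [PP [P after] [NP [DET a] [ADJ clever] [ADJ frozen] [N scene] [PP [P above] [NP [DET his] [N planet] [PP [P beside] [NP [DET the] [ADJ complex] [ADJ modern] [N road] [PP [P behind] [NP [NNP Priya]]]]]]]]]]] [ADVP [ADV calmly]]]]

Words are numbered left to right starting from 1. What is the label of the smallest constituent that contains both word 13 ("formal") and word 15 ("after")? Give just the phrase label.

NP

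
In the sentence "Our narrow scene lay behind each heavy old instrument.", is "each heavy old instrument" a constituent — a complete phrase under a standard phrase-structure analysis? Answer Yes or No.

Yes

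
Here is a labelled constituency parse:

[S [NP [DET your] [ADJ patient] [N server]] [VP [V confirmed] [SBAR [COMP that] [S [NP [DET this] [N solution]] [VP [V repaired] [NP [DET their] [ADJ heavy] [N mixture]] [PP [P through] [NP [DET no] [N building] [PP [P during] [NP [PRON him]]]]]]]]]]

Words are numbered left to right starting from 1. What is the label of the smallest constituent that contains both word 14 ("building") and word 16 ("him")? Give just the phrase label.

NP

The smallest bracket enclosing both words is [NP no building during him], so the label is NP.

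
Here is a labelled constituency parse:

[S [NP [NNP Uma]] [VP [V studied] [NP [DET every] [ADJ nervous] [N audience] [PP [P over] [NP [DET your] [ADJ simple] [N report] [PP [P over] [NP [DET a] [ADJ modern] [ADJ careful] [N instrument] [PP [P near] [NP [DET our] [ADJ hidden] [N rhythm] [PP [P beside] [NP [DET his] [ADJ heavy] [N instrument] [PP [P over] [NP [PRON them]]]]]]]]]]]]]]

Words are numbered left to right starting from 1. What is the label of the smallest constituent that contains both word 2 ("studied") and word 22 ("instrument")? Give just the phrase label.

VP

The smallest bracket enclosing both words is [VP studied every nervous audience over your simple report over a modern careful instrument near our hidden rhythm beside his heavy instrument over them], so the label is VP.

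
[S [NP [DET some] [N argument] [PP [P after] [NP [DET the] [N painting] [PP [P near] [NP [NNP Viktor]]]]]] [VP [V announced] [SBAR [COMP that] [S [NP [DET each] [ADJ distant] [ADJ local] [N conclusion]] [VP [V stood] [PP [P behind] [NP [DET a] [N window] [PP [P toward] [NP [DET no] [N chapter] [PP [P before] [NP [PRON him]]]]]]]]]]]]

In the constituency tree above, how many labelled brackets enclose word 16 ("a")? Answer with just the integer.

Counting open brackets not yet closed at "a": [S [VP [SBAR [S [VP [PP [NP [DET = 8.

8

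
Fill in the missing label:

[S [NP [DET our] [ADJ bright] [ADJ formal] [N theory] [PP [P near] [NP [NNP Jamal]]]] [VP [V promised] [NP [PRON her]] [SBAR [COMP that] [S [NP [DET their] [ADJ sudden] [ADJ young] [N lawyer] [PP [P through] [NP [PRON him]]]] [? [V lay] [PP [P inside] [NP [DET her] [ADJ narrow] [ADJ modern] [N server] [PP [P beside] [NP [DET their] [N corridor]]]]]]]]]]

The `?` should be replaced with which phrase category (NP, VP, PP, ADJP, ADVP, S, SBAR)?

VP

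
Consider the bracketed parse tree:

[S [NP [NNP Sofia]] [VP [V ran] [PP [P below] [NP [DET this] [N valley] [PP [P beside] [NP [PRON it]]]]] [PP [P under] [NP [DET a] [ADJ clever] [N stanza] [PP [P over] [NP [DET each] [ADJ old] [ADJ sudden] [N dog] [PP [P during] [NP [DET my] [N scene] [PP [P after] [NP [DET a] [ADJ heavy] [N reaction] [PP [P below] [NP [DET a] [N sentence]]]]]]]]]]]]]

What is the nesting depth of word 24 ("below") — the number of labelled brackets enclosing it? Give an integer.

12

The word sits inside P, which is inside PP, inside NP, inside PP, inside NP, inside PP, inside NP, inside PP, inside NP, inside PP, inside VP, inside S — 12 brackets in all.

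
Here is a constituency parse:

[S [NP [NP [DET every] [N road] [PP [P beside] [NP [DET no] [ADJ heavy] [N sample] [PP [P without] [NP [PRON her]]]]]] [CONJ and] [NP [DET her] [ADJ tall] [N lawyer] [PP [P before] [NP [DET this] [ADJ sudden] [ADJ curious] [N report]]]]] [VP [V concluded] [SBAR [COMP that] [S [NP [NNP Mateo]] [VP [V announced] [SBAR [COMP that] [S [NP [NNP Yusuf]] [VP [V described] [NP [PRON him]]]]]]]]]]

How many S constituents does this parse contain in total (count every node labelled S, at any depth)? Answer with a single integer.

Listing each S by its span: [S every road beside no heavy sample without her and her tall lawyer before this sudden curious report concluded that Mateo announced that Yusuf described him]; [S Mateo announced that Yusuf described him]; [S Yusuf described him] — that makes 3.

3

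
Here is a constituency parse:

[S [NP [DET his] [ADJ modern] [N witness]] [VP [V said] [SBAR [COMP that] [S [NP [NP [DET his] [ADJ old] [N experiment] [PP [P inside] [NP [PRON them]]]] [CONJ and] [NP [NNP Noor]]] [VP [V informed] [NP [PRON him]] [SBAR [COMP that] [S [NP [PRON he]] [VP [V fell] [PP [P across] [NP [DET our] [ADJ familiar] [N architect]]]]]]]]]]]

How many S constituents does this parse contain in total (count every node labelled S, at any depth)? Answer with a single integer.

3

The S constituents are: [S his modern witness said that his old experiment inside them and Noor informed him that he fell across our familiar architect]; [S his old experiment inside them and Noor informed him that he fell across our familiar architect]; [S he fell across our familiar architect]. Total: 3.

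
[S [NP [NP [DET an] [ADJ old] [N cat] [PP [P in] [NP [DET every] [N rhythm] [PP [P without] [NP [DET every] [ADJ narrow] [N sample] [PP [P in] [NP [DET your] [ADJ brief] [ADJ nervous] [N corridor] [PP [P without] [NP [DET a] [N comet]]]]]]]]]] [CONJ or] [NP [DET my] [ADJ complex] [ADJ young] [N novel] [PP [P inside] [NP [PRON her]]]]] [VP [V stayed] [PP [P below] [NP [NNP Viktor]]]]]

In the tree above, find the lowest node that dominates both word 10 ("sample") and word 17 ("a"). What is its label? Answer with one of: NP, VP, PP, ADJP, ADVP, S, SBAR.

The smallest bracket enclosing both words is [NP every narrow sample in your brief nervous corridor without a comet], so the label is NP.

NP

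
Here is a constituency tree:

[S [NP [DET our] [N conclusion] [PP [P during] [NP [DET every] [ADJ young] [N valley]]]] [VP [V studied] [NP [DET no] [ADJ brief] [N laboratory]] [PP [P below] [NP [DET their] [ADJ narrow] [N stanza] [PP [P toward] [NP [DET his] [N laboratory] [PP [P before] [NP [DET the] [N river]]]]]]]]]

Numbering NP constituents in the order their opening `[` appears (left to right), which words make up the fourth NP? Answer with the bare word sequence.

In left-to-right order the NP constituents are "our conclusion during every young valley"; "every young valley"; "no brief laboratory"; "their narrow stanza toward his laboratory before the river"; "his laboratory before the river"; "the river". Number 4 is "their narrow stanza toward his laboratory before the river".

their narrow stanza toward his laboratory before the river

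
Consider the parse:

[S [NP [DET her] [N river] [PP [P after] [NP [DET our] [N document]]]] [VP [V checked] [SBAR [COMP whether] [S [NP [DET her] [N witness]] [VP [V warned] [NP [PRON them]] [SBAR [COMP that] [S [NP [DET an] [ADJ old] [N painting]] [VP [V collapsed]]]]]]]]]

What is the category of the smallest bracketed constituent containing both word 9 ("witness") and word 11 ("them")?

S

The smallest bracket enclosing both words is [S her witness warned them that an old painting collapsed], so the label is S.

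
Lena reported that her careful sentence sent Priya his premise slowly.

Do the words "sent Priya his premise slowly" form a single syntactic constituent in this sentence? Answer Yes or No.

Yes

The sequence corresponds to a single VP node — the verb phrase "sent Priya his premise slowly".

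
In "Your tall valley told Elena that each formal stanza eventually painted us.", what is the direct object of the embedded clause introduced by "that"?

us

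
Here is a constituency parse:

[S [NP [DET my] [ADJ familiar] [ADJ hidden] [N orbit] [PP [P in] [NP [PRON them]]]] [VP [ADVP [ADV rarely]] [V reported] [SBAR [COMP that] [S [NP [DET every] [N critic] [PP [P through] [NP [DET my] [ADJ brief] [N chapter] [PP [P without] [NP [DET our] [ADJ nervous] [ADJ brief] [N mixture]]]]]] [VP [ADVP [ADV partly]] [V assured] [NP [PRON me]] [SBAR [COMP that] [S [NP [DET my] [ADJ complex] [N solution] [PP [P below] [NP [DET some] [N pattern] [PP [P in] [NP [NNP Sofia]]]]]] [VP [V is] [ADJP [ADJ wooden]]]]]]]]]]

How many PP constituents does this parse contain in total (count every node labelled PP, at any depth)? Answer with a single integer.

5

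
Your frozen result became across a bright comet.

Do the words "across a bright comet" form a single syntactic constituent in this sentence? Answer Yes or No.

"across a bright comet" is exactly the prepositional phrase [PP across a bright comet], a complete constituent.

Yes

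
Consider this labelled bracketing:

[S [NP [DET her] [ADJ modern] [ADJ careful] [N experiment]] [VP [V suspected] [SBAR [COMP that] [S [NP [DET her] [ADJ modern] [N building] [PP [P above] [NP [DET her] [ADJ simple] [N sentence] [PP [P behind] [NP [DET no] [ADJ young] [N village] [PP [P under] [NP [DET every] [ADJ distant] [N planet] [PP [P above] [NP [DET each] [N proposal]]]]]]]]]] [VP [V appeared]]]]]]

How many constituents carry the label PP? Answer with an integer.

4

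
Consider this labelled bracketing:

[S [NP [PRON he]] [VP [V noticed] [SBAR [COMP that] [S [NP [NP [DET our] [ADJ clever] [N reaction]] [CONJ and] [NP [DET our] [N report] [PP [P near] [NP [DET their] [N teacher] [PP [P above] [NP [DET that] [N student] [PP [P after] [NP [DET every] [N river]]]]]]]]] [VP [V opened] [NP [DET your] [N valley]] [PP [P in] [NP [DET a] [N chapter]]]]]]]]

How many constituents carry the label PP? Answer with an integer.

4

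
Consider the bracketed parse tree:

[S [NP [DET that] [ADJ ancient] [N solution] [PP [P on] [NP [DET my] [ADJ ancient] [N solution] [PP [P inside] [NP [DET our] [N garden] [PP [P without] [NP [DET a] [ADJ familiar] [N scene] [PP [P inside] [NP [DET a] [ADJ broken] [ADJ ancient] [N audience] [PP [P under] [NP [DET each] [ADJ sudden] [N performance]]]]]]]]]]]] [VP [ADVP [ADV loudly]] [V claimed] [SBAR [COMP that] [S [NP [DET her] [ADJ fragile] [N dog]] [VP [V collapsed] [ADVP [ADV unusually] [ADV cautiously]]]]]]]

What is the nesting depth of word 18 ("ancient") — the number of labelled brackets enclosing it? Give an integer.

11

Counting open brackets not yet closed at "ancient": [S [NP [PP [NP [PP [NP [PP [NP [PP [NP [ADJ = 11.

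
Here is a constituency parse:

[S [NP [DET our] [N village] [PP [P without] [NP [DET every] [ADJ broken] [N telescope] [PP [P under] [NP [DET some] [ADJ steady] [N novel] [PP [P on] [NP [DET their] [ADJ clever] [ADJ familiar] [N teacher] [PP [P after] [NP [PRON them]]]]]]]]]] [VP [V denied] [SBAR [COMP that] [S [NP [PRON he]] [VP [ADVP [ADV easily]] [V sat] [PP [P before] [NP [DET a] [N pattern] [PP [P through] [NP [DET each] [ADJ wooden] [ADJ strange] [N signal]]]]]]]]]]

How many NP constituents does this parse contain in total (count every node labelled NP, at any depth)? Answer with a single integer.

8

Scanning left to right, an opening `[NP` appears at word positions 1, 4, 8, 12, 17, 20, 24, 27 — 8 in total.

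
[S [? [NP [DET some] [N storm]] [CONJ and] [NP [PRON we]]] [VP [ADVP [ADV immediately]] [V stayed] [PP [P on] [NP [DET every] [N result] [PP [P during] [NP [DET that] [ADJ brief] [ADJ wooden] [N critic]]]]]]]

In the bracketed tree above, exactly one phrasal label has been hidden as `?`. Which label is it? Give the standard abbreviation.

NP

Looking at what the `?` directly dominates — NP, CONJ 'and', NP — this is a noun phrase (NP).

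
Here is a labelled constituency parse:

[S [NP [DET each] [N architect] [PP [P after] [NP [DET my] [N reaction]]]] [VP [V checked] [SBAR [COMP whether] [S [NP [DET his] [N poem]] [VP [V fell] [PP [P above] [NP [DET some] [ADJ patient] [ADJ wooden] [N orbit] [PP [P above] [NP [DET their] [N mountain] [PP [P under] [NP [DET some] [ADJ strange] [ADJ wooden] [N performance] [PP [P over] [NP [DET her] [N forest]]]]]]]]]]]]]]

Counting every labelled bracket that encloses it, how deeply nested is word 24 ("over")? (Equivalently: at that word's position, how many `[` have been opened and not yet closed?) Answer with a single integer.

13

The word sits inside P, which is inside PP, inside NP, inside PP, inside NP, inside PP, inside NP, inside PP, inside VP, inside S, inside SBAR, inside VP, inside S — 13 brackets in all.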